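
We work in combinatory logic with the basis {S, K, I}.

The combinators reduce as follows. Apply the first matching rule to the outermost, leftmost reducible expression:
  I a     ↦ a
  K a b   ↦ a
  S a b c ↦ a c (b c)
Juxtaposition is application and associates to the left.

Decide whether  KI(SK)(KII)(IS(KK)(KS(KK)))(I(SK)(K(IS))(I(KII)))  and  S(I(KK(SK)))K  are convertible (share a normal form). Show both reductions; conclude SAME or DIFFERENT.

Term A:
  start: KI(SK)(KII)(IS(KK)(KS(KK)))(I(SK)(K(IS))(I(KII)))
  step 1: I(KII)(IS(KK)(KS(KK)))(I(SK)(K(IS))(I(KII)))
  step 2: KII(IS(KK)(KS(KK)))(I(SK)(K(IS))(I(KII)))
  step 3: I(IS(KK)(KS(KK)))(I(SK)(K(IS))(I(KII)))
  step 4: IS(KK)(KS(KK))(I(SK)(K(IS))(I(KII)))
  step 5: S(KK)(KS(KK))(I(SK)(K(IS))(I(KII)))
  step 6: KK(I(SK)(K(IS))(I(KII)))(KS(KK)(I(SK)(K(IS))(I(KII))))
  step 7: K(KS(KK)(I(SK)(K(IS))(I(KII))))
  step 8: K(S(I(SK)(K(IS))(I(KII))))
  step 9: K(S(SK(K(IS))(I(KII))))
  step 10: K(S(K(I(KII))(K(IS)(I(KII)))))
  step 11: K(S(I(KII)))
  step 12: K(S(KII))
  step 13: K(SI)

Term B:
  start: S(I(KK(SK)))K
  step 1: S(KK(SK))K
  step 2: SKK

Answer: DIFFERENT — A ⇓ K(SI), B ⇓ SKK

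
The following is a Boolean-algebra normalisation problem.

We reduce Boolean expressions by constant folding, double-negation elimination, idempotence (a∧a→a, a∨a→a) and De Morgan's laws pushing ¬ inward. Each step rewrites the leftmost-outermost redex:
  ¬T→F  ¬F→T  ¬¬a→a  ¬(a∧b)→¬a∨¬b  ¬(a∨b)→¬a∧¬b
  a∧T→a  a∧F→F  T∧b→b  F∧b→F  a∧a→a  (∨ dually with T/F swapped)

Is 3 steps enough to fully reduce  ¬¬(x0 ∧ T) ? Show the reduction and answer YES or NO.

Answer: YES — reaches normal form x0 in 2 ≤ 3 steps

Reduction:
  start: ¬¬(x0 ∧ T)
  step 1: x0 ∧ T
  step 2: x0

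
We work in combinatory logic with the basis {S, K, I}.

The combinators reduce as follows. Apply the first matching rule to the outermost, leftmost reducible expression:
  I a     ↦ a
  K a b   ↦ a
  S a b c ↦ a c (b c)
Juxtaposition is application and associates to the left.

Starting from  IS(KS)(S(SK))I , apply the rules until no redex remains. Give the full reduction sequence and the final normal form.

  start: IS(KS)(S(SK))I
  [1] S(KS)(S(SK))I
  [2] KSI(S(SK)I)
  [3] S(S(SK)I)

Answer: normal form = S(S(SK)I)  (in 3 steps)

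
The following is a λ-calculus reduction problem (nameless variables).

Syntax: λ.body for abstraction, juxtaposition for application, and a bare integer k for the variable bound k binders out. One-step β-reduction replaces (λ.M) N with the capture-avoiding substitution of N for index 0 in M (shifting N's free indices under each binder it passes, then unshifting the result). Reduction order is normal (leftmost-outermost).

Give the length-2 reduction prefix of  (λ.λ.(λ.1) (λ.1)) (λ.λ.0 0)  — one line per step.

  start: (λ.λ.(λ.1) (λ.1)) (λ.λ.0 0)
  [1] λ.(λ.1) (λ.1)
  [2] λ.0

Answer: after 2 steps: λ.0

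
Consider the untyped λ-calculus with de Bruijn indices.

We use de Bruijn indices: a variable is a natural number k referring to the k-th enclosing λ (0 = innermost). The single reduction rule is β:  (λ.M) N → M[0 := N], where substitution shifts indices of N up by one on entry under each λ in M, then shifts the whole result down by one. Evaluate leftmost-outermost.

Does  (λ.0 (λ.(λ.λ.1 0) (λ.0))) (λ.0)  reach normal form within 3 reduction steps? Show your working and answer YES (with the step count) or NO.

Answer: NO — after 3 steps the term is λ.λ.(λ.0) 0, not yet normal

Derivation:
  start: (λ.0 (λ.(λ.λ.1 0) (λ.0))) (λ.0)
  →1  (λ.0) (λ.(λ.λ.1 0) (λ.0))
  →2  λ.(λ.λ.1 0) (λ.0)
  →3  λ.λ.(λ.0) 0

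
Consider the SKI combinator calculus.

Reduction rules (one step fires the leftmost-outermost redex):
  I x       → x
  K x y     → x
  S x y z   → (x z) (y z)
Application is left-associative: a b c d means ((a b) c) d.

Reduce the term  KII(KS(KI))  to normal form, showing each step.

  start: KII(KS(KI))
  →1  I(KS(KI))
  →2  KS(KI)
  →3  S

Answer: normal form = S  (in 3 steps)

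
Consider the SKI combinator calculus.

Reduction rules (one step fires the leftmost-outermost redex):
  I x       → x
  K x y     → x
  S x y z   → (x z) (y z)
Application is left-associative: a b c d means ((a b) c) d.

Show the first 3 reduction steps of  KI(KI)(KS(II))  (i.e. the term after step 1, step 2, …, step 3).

Answer: after 3 steps: S

Derivation:
  start: KI(KI)(KS(II))
  step 1: I(KS(II))
  step 2: KS(II)
  step 3: S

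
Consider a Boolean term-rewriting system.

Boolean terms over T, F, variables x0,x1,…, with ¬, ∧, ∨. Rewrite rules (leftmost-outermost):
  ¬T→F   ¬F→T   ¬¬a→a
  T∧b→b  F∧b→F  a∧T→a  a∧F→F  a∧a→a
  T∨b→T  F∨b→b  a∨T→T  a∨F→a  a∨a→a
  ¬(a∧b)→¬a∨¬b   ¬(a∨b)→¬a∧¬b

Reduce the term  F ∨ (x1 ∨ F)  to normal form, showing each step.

Answer: normal form = x1  (in 2 steps)

Derivation:
  start: F ∨ (x1 ∨ F)
  →1  x1 ∨ F
  →2  x1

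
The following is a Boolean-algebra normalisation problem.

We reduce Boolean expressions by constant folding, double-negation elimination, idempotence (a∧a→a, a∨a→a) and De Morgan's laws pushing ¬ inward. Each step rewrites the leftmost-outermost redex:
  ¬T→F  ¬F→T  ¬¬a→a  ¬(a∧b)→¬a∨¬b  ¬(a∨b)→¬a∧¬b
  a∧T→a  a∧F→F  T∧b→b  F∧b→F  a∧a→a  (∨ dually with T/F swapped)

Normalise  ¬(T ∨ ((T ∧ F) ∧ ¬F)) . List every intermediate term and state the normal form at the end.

  start: ¬(T ∨ ((T ∧ F) ∧ ¬F))
  [1] ¬T ∧ ¬((T ∧ F) ∧ ¬F)
  [2] F ∧ ¬((T ∧ F) ∧ ¬F)
  [3] F

Answer: normal form = F  (in 3 steps)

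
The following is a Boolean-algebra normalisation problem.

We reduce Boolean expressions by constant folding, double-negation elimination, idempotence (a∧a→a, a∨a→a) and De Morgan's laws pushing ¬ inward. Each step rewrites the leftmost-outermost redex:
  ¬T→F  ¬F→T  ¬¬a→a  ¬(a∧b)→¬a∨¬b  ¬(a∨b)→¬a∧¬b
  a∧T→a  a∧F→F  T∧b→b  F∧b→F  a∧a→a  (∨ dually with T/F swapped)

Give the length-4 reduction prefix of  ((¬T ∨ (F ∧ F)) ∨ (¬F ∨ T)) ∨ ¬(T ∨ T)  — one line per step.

  start: ((¬T ∨ (F ∧ F)) ∨ (¬F ∨ T)) ∨ ¬(T ∨ T)
  [1] ((F ∨ (F ∧ F)) ∨ (¬F ∨ T)) ∨ ¬(T ∨ T)
  [2] ((F ∧ F) ∨ (¬F ∨ T)) ∨ ¬(T ∨ T)
  [3] (F ∨ (¬F ∨ T)) ∨ ¬(T ∨ T)
  [4] (¬F ∨ T) ∨ ¬(T ∨ T)

Answer: after 4 steps: (¬F ∨ T) ∨ ¬(T ∨ T)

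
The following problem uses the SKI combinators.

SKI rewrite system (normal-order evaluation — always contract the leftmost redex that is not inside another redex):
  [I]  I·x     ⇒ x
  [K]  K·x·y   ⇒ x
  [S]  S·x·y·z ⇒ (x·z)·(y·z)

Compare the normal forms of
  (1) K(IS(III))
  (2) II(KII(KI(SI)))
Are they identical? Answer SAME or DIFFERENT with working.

Answer: DIFFERENT — A ⇓ K(SI), B ⇓ I

Derivation:
Term A:
  start: K(IS(III))
  step 1: K(S(III))
  step 2: K(S(II))
  step 3: K(SI)

Term B:
  start: II(KII(KI(SI)))
  step 1: I(KII(KI(SI)))
  step 2: KII(KI(SI))
  step 3: I(KI(SI))
  step 4: KI(SI)
  step 5: I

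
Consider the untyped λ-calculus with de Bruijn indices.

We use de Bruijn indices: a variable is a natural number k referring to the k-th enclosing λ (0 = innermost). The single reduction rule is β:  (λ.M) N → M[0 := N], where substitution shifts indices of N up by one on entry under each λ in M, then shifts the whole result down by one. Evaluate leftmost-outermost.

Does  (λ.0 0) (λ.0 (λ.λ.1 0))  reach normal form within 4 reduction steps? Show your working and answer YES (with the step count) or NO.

Answer: NO — after 4 steps the term is λ.(λ.λ.1 0) 0, not yet normal

Derivation:
  start: (λ.0 0) (λ.0 (λ.λ.1 0))
  [1] (λ.0 (λ.λ.1 0)) (λ.0 (λ.λ.1 0))
  [2] (λ.0 (λ.λ.1 0)) (λ.λ.1 0)
  [3] (λ.λ.1 0) (λ.λ.1 0)
  [4] λ.(λ.λ.1 0) 0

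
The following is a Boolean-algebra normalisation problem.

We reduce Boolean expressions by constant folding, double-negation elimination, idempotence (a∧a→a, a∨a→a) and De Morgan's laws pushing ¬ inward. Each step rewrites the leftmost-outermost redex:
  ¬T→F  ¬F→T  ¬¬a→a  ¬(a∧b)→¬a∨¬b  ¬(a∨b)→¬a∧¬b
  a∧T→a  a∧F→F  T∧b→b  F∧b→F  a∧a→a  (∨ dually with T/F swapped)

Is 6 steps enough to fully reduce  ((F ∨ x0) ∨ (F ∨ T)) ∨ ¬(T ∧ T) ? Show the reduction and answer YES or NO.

  start: ((F ∨ x0) ∨ (F ∨ T)) ∨ ¬(T ∧ T)
  [1] (x0 ∨ (F ∨ T)) ∨ ¬(T ∧ T)
  [2] (x0 ∨ T) ∨ ¬(T ∧ T)
  [3] T ∨ ¬(T ∧ T)
  [4] T

Answer: YES — reaches normal form T in 4 ≤ 6 steps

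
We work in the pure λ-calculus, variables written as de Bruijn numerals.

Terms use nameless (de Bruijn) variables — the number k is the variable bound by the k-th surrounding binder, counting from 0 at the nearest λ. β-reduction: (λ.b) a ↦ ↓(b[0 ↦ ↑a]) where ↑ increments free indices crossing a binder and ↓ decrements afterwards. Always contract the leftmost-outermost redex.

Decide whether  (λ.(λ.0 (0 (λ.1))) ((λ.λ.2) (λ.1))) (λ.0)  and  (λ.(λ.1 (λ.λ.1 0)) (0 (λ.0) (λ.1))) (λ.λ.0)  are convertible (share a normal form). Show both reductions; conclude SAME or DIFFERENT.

Term A:
  start: (λ.(λ.0 (0 (λ.1))) ((λ.λ.2) (λ.1))) (λ.0)
  →1  (λ.0 (0 (λ.1))) ((λ.λ.λ.0) (λ.λ.0))
  →2  (λ.λ.λ.0) (λ.λ.0) ((λ.λ.λ.0) (λ.λ.0) (λ.(λ.λ.λ.0) (λ.λ.0)))
  →3  (λ.λ.0) ((λ.λ.λ.0) (λ.λ.0) (λ.(λ.λ.λ.0) (λ.λ.0)))
  →4  λ.0

Term B:
  start: (λ.(λ.1 (λ.λ.1 0)) (0 (λ.0) (λ.1))) (λ.λ.0)
  →1  (λ.(λ.λ.0) (λ.λ.1 0)) ((λ.λ.0) (λ.0) (λ.λ.λ.0))
  →2  (λ.λ.0) (λ.λ.1 0)
  →3  λ.0

Answer: SAME — A ⇓ λ.0, B ⇓ λ.0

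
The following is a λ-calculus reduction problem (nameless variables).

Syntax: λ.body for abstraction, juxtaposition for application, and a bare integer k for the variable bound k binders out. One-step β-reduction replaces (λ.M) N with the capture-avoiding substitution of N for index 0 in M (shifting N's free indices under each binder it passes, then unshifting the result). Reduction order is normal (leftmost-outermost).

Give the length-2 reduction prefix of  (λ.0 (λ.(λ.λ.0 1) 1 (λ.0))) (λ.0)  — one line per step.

Answer: after 2 steps: λ.(λ.λ.0 1) (λ.0) (λ.0)

Working:
  start: (λ.0 (λ.(λ.λ.0 1) 1 (λ.0))) (λ.0)
  step 1: (λ.0) (λ.(λ.λ.0 1) (λ.0) (λ.0))
  step 2: λ.(λ.λ.0 1) (λ.0) (λ.0)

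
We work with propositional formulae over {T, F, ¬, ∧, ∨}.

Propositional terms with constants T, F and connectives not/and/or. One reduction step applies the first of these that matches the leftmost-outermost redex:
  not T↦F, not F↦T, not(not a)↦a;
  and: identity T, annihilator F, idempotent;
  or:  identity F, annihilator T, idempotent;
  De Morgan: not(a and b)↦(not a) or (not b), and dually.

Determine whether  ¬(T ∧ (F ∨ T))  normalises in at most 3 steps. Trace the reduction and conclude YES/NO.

Answer: NO — after 3 steps the term is ¬(F ∨ T), not yet normal

Reduction:
  start: ¬(T ∧ (F ∨ T))
  [1] ¬T ∨ ¬(F ∨ T)
  [2] F ∨ ¬(F ∨ T)
  [3] ¬(F ∨ T)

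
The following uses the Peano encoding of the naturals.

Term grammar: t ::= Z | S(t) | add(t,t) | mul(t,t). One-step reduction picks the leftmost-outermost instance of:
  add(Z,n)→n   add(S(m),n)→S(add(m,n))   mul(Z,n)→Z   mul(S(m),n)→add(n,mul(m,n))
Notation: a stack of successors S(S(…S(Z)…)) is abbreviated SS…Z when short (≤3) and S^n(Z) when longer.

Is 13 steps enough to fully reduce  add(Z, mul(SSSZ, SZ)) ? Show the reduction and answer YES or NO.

  start: add(Z, mul(SSSZ, SZ))
  step 1: mul(SSSZ, SZ)
  step 2: add(SZ, mul(SSZ, SZ))
  step 3: S(add(Z, mul(SSZ, SZ)))
  step 4: S(mul(SSZ, SZ))
  step 5: S(add(SZ, mul(SZ, SZ)))
  step 6: S(S(add(Z, mul(SZ, SZ))))
  step 7: S(S(mul(SZ, SZ)))
  step 8: S(S(add(SZ, mul(Z, SZ))))
  step 9: S(S(S(add(Z, mul(Z, SZ)))))
  step 10: S(S(S(mul(Z, SZ))))
  step 11: SSSZ

Answer: YES — reaches normal form SSSZ in 11 ≤ 13 steps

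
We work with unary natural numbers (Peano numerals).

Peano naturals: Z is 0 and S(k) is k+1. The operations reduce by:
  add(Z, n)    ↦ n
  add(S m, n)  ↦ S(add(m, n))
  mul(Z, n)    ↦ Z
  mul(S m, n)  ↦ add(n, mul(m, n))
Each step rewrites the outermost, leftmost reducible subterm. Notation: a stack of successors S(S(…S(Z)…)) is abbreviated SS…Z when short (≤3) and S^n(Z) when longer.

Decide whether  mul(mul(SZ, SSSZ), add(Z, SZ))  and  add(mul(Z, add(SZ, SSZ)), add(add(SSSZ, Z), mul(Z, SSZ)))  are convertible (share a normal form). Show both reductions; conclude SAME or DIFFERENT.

Answer: SAME — A ⇓ SSSZ, B ⇓ SSSZ

Derivation:
Term A:
  start: mul(mul(SZ, SSSZ), add(Z, SZ))
  [1] mul(add(SSSZ, mul(Z, SSSZ)), add(Z, SZ))
  [2] mul(S(add(SSZ, mul(Z, SSSZ))), add(Z, SZ))
  [3] add(add(Z, SZ), mul(add(SSZ, mul(Z, SSSZ)), add(Z, SZ)))
  [4] add(SZ, mul(add(SSZ, mul(Z, SSSZ)), add(Z, SZ)))
  [5] S(add(Z, mul(add(SSZ, mul(Z, SSSZ)), add(Z, SZ))))
  [6] S(mul(add(SSZ, mul(Z, SSSZ)), add(Z, SZ)))
  [7] S(mul(S(add(SZ, mul(Z, SSSZ))), add(Z, SZ)))
  [8] S(add(add(Z, SZ), mul(add(SZ, mul(Z, SSSZ)), add(Z, SZ))))
  [9] S(add(SZ, mul(add(SZ, mul(Z, SSSZ)), add(Z, SZ))))
  [10] S(S(add(Z, mul(add(SZ, mul(Z, SSSZ)), add(Z, SZ)))))
  [11] S(S(mul(add(SZ, mul(Z, SSSZ)), add(Z, SZ))))
  [12] S(S(mul(S(add(Z, mul(Z, SSSZ))), add(Z, SZ))))
  [13] S(S(add(add(Z, SZ), mul(add(Z, mul(Z, SSSZ)), add(Z, SZ)))))
  [14] S(S(add(SZ, mul(add(Z, mul(Z, SSSZ)), add(Z, SZ)))))
  [15] S(S(S(add(Z, mul(add(Z, mul(Z, SSSZ)), add(Z, SZ))))))
  [16] S(S(S(mul(add(Z, mul(Z, SSSZ)), add(Z, SZ)))))
  [17] S(S(S(mul(mul(Z, SSSZ), add(Z, SZ)))))
  [18] S(S(S(mul(Z, add(Z, SZ)))))
  [19] SSSZ

Term B:
  start: add(mul(Z, add(SZ, SSZ)), add(add(SSSZ, Z), mul(Z, SSZ)))
  [1] add(Z, add(add(SSSZ, Z), mul(Z, SSZ)))
  [2] add(add(SSSZ, Z), mul(Z, SSZ))
  [3] add(S(add(SSZ, Z)), mul(Z, SSZ))
  [4] S(add(add(SSZ, Z), mul(Z, SSZ)))
  [5] S(add(S(add(SZ, Z)), mul(Z, SSZ)))
  [6] S(S(add(add(SZ, Z), mul(Z, SSZ))))
  [7] S(S(add(S(add(Z, Z)), mul(Z, SSZ))))
  [8] S(S(S(add(add(Z, Z), mul(Z, SSZ)))))
  [9] S(S(S(add(Z, mul(Z, SSZ)))))
  [10] S(S(S(mul(Z, SSZ))))
  [11] SSSZ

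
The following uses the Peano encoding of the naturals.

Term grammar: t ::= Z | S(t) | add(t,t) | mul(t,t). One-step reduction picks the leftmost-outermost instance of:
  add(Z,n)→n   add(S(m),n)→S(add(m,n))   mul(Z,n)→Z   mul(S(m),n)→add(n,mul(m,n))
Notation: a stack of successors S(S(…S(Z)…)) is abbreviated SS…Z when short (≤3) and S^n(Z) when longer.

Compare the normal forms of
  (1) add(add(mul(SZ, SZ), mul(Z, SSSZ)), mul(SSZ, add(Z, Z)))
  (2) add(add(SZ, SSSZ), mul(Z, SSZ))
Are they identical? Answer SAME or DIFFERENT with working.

Answer: DIFFERENT — A ⇓ SZ, B ⇓ S^4(Z)

Reduction:
Term A:
  start: add(add(mul(SZ, SZ), mul(Z, SSSZ)), mul(SSZ, add(Z, Z)))
  [1] add(add(add(SZ, mul(Z, SZ)), mul(Z, SSSZ)), mul(SSZ, add(Z, Z)))
  [2] add(add(S(add(Z, mul(Z, SZ))), mul(Z, SSSZ)), mul(SSZ, add(Z, Z)))
  [3] add(S(add(add(Z, mul(Z, SZ)), mul(Z, SSSZ))), mul(SSZ, add(Z, Z)))
  [4] S(add(add(add(Z, mul(Z, SZ)), mul(Z, SSSZ)), mul(SSZ, add(Z, Z))))
  [5] S(add(add(mul(Z, SZ), mul(Z, SSSZ)), mul(SSZ, add(Z, Z))))
  [6] S(add(add(Z, mul(Z, SSSZ)), mul(SSZ, add(Z, Z))))
  [7] S(add(mul(Z, SSSZ), mul(SSZ, add(Z, Z))))
  [8] S(add(Z, mul(SSZ, add(Z, Z))))
  [9] S(mul(SSZ, add(Z, Z)))
  [10] S(add(add(Z, Z), mul(SZ, add(Z, Z))))
  [11] S(add(Z, mul(SZ, add(Z, Z))))
  [12] S(mul(SZ, add(Z, Z)))
  [13] S(add(add(Z, Z), mul(Z, add(Z, Z))))
  [14] S(add(Z, mul(Z, add(Z, Z))))
  [15] S(mul(Z, add(Z, Z)))
  [16] SZ

Term B:
  start: add(add(SZ, SSSZ), mul(Z, SSZ))
  [1] add(S(add(Z, SSSZ)), mul(Z, SSZ))
  [2] S(add(add(Z, SSSZ), mul(Z, SSZ)))
  [3] S(add(SSSZ, mul(Z, SSZ)))
  [4] S(S(add(SSZ, mul(Z, SSZ))))
  [5] S(S(S(add(SZ, mul(Z, SSZ)))))
  [6] S(S(S(S(add(Z, mul(Z, SSZ))))))
  [7] S(S(S(S(mul(Z, SSZ)))))
  [8] S^4(Z)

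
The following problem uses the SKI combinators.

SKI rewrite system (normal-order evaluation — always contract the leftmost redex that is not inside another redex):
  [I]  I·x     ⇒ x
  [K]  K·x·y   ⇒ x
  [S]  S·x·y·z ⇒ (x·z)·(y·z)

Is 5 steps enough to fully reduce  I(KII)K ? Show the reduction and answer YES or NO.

  start: I(KII)K
  [1] KIIK
  [2] IK
  [3] K

Answer: YES — reaches normal form K in 3 ≤ 5 steps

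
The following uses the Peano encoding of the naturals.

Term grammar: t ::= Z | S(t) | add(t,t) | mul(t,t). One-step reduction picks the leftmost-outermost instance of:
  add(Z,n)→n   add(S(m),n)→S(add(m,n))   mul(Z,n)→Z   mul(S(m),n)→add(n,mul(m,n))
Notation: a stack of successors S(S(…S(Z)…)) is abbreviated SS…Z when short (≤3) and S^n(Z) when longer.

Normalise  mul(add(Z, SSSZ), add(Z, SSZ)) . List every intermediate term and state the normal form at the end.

  start: mul(add(Z, SSSZ), add(Z, SSZ))
  [1] mul(SSSZ, add(Z, SSZ))
  [2] add(add(Z, SSZ), mul(SSZ, add(Z, SSZ)))
  [3] add(SSZ, mul(SSZ, add(Z, SSZ)))
  [4] S(add(SZ, mul(SSZ, add(Z, SSZ))))
  [5] S(S(add(Z, mul(SSZ, add(Z, SSZ)))))
  [6] S(S(mul(SSZ, add(Z, SSZ))))
  [7] S(S(add(add(Z, SSZ), mul(SZ, add(Z, SSZ)))))
  [8] S(S(add(SSZ, mul(SZ, add(Z, SSZ)))))
  [9] S(S(S(add(SZ, mul(SZ, add(Z, SSZ))))))
  [10] S(S(S(S(add(Z, mul(SZ, add(Z, SSZ)))))))
  [11] S(S(S(S(mul(SZ, add(Z, SSZ))))))
  [12] S(S(S(S(add(add(Z, SSZ), mul(Z, add(Z, SSZ)))))))
  [13] S(S(S(S(add(SSZ, mul(Z, add(Z, SSZ)))))))
  [14] S(S(S(S(S(add(SZ, mul(Z, add(Z, SSZ))))))))
  [15] S(S(S(S(S(S(add(Z, mul(Z, add(Z, SSZ)))))))))
  [16] S(S(S(S(S(S(mul(Z, add(Z, SSZ))))))))
  [17] S^6(Z)

Answer: normal form = S^6(Z)  (in 17 steps)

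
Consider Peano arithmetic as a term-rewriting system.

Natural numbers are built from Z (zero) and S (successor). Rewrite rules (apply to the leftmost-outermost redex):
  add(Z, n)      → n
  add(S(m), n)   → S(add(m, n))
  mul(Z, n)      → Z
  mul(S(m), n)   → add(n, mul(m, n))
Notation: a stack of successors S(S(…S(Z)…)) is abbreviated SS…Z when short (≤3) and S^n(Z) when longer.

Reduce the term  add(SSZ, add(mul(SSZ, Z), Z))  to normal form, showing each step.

Answer: normal form = SSZ  (in 9 steps)

Reduction:
  start: add(SSZ, add(mul(SSZ, Z), Z))
  step 1: S(add(SZ, add(mul(SSZ, Z), Z)))
  step 2: S(S(add(Z, add(mul(SSZ, Z), Z))))
  step 3: S(S(add(mul(SSZ, Z), Z)))
  step 4: S(S(add(add(Z, mul(SZ, Z)), Z)))
  step 5: S(S(add(mul(SZ, Z), Z)))
  step 6: S(S(add(add(Z, mul(Z, Z)), Z)))
  step 7: S(S(add(mul(Z, Z), Z)))
  step 8: S(S(add(Z, Z)))
  step 9: SSZ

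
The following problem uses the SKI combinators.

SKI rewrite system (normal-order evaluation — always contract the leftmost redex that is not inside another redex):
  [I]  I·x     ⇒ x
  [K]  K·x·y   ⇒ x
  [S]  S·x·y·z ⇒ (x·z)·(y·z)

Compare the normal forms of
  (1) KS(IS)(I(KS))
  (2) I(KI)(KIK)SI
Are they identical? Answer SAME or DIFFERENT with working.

Term A:
  start: KS(IS)(I(KS))
  →1  S(I(KS))
  →2  S(KS)

Term B:
  start: I(KI)(KIK)SI
  →1  KI(KIK)SI
  →2  ISI
  →3  SI

Answer: DIFFERENT — A ⇓ S(KS), B ⇓ SI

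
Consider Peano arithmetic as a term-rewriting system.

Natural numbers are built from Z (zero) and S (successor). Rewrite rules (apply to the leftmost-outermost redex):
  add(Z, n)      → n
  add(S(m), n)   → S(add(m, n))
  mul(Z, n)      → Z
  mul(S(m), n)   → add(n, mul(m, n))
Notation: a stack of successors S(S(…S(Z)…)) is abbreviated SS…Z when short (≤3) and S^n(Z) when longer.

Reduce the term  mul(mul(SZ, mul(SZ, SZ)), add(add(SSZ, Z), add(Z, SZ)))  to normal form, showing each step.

Answer: normal form = SSSZ  (in 21 steps)

Working:
  start: mul(mul(SZ, mul(SZ, SZ)), add(add(SSZ, Z), add(Z, SZ)))
  →1  mul(add(mul(SZ, SZ), mul(Z, mul(SZ, SZ))), add(add(SSZ, Z), add(Z, SZ)))
  →2  mul(add(add(SZ, mul(Z, SZ)), mul(Z, mul(SZ, SZ))), add(add(SSZ, Z), add(Z, SZ)))
  →3  mul(add(S(add(Z, mul(Z, SZ))), mul(Z, mul(SZ, SZ))), add(add(SSZ, Z), add(Z, SZ)))
  →4  mul(S(add(add(Z, mul(Z, SZ)), mul(Z, mul(SZ, SZ)))), add(add(SSZ, Z), add(Z, SZ)))
  →5  add(add(add(SSZ, Z), add(Z, SZ)), mul(add(add(Z, mul(Z, SZ)), mul(Z, mul(SZ, SZ))), add(add(SSZ, Z), add(Z, SZ))))
  →6  add(add(S(add(SZ, Z)), add(Z, SZ)), mul(add(add(Z, mul(Z, SZ)), mul(Z, mul(SZ, SZ))), add(add(SSZ, Z), add(Z, SZ))))
  →7  add(S(add(add(SZ, Z), add(Z, SZ))), mul(add(add(Z, mul(Z, SZ)), mul(Z, mul(SZ, SZ))), add(add(SSZ, Z), add(Z, SZ))))
  →8  S(add(add(add(SZ, Z), add(Z, SZ)), mul(add(add(Z, mul(Z, SZ)), mul(Z, mul(SZ, SZ))), add(add(SSZ, Z), add(Z, SZ)))))
  →9  S(add(add(S(add(Z, Z)), add(Z, SZ)), mul(add(add(Z, mul(Z, SZ)), mul(Z, mul(SZ, SZ))), add(add(SSZ, Z), add(Z, SZ)))))
  →10  S(add(S(add(add(Z, Z), add(Z, SZ))), mul(add(add(Z, mul(Z, SZ)), mul(Z, mul(SZ, SZ))), add(add(SSZ, Z), add(Z, SZ)))))
  →11  S(S(add(add(add(Z, Z), add(Z, SZ)), mul(add(add(Z, mul(Z, SZ)), mul(Z, mul(SZ, SZ))), add(add(SSZ, Z), add(Z, SZ))))))
  →12  S(S(add(add(Z, add(Z, SZ)), mul(add(add(Z, mul(Z, SZ)), mul(Z, mul(SZ, SZ))), add(add(SSZ, Z), add(Z, SZ))))))
  →13  S(S(add(add(Z, SZ), mul(add(add(Z, mul(Z, SZ)), mul(Z, mul(SZ, SZ))), add(add(SSZ, Z), add(Z, SZ))))))
  →14  S(S(add(SZ, mul(add(add(Z, mul(Z, SZ)), mul(Z, mul(SZ, SZ))), add(add(SSZ, Z), add(Z, SZ))))))
  →15  S(S(S(add(Z, mul(add(add(Z, mul(Z, SZ)), mul(Z, mul(SZ, SZ))), add(add(SSZ, Z), add(Z, SZ)))))))
  →16  S(S(S(mul(add(add(Z, mul(Z, SZ)), mul(Z, mul(SZ, SZ))), add(add(SSZ, Z), add(Z, SZ))))))
  →17  S(S(S(mul(add(mul(Z, SZ), mul(Z, mul(SZ, SZ))), add(add(SSZ, Z), add(Z, SZ))))))
  →18  S(S(S(mul(add(Z, mul(Z, mul(SZ, SZ))), add(add(SSZ, Z), add(Z, SZ))))))
  →19  S(S(S(mul(mul(Z, mul(SZ, SZ)), add(add(SSZ, Z), add(Z, SZ))))))
  →20  S(S(S(mul(Z, add(add(SSZ, Z), add(Z, SZ))))))
  →21  SSSZ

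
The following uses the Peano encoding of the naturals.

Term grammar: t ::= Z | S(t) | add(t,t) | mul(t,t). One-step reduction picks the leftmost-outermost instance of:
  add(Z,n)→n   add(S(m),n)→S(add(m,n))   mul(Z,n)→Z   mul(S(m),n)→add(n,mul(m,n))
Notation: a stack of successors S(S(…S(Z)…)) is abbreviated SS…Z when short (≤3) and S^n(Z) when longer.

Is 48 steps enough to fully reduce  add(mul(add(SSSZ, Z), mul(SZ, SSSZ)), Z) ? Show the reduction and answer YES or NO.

Answer: YES — reaches normal form S^9(Z) in 48 ≤ 48 steps

Reduction:
  start: add(mul(add(SSSZ, Z), mul(SZ, SSSZ)), Z)
  step 1: add(mul(S(add(SSZ, Z)), mul(SZ, SSSZ)), Z)
  step 2: add(add(mul(SZ, SSSZ), mul(add(SSZ, Z), mul(SZ, SSSZ))), Z)
  step 3: add(add(add(SSSZ, mul(Z, SSSZ)), mul(add(SSZ, Z), mul(SZ, SSSZ))), Z)
  step 4: add(add(S(add(SSZ, mul(Z, SSSZ))), mul(add(SSZ, Z), mul(SZ, SSSZ))), Z)
  step 5: add(S(add(add(SSZ, mul(Z, SSSZ)), mul(add(SSZ, Z), mul(SZ, SSSZ)))), Z)
  step 6: S(add(add(add(SSZ, mul(Z, SSSZ)), mul(add(SSZ, Z), mul(SZ, SSSZ))), Z))
  step 7: S(add(add(S(add(SZ, mul(Z, SSSZ))), mul(add(SSZ, Z), mul(SZ, SSSZ))), Z))
  step 8: S(add(S(add(add(SZ, mul(Z, SSSZ)), mul(add(SSZ, Z), mul(SZ, SSSZ)))), Z))
  step 9: S(S(add(add(add(SZ, mul(Z, SSSZ)), mul(add(SSZ, Z), mul(SZ, SSSZ))), Z)))
  step 10: S(S(add(add(S(add(Z, mul(Z, SSSZ))), mul(add(SSZ, Z), mul(SZ, SSSZ))), Z)))
  step 11: S(S(add(S(add(add(Z, mul(Z, SSSZ)), mul(add(SSZ, Z), mul(SZ, SSSZ)))), Z)))
  step 12: S(S(S(add(add(add(Z, mul(Z, SSSZ)), mul(add(SSZ, Z), mul(SZ, SSSZ))), Z))))
  step 13: S(S(S(add(add(mul(Z, SSSZ), mul(add(SSZ, Z), mul(SZ, SSSZ))), Z))))
  step 14: S(S(S(add(add(Z, mul(add(SSZ, Z), mul(SZ, SSSZ))), Z))))
  step 15: S(S(S(add(mul(add(SSZ, Z), mul(SZ, SSSZ)), Z))))
  step 16: S(S(S(add(mul(S(add(SZ, Z)), mul(SZ, SSSZ)), Z))))
  step 17: S(S(S(add(add(mul(SZ, SSSZ), mul(add(SZ, Z), mul(SZ, SSSZ))), Z))))
  step 18: S(S(S(add(add(add(SSSZ, mul(Z, SSSZ)), mul(add(SZ, Z), mul(SZ, SSSZ))), Z))))
  step 19: S(S(S(add(add(S(add(SSZ, mul(Z, SSSZ))), mul(add(SZ, Z), mul(SZ, SSSZ))), Z))))
  step 20: S(S(S(add(S(add(add(SSZ, mul(Z, SSSZ)), mul(add(SZ, Z), mul(SZ, SSSZ)))), Z))))
  step 21: S(S(S(S(add(add(add(SSZ, mul(Z, SSSZ)), mul(add(SZ, Z), mul(SZ, SSSZ))), Z)))))
  step 22: S(S(S(S(add(add(S(add(SZ, mul(Z, SSSZ))), mul(add(SZ, Z), mul(SZ, SSSZ))), Z)))))
  step 23: S(S(S(S(add(S(add(add(SZ, mul(Z, SSSZ)), mul(add(SZ, Z), mul(SZ, SSSZ)))), Z)))))
  step 24: S(S(S(S(S(add(add(add(SZ, mul(Z, SSSZ)), mul(add(SZ, Z), mul(SZ, SSSZ))), Z))))))
  step 25: S(S(S(S(S(add(add(S(add(Z, mul(Z, SSSZ))), mul(add(SZ, Z), mul(SZ, SSSZ))), Z))))))
  step 26: S(S(S(S(S(add(S(add(add(Z, mul(Z, SSSZ)), mul(add(SZ, Z), mul(SZ, SSSZ)))), Z))))))
  step 27: S(S(S(S(S(S(add(add(add(Z, mul(Z, SSSZ)), mul(add(SZ, Z), mul(SZ, SSSZ))), Z)))))))
  step 28: S(S(S(S(S(S(add(add(mul(Z, SSSZ), mul(add(SZ, Z), mul(SZ, SSSZ))), Z)))))))
  step 29: S(S(S(S(S(S(add(add(Z, mul(add(SZ, Z), mul(SZ, SSSZ))), Z)))))))
  step 30: S(S(S(S(S(S(add(mul(add(SZ, Z), mul(SZ, SSSZ)), Z)))))))
  step 31: S(S(S(S(S(S(add(mul(S(add(Z, Z)), mul(SZ, SSSZ)), Z)))))))
  step 32: S(S(S(S(S(S(add(add(mul(SZ, SSSZ), mul(add(Z, Z), mul(SZ, SSSZ))), Z)))))))
  step 33: S(S(S(S(S(S(add(add(add(SSSZ, mul(Z, SSSZ)), mul(add(Z, Z), mul(SZ, SSSZ))), Z)))))))
  step 34: S(S(S(S(S(S(add(add(S(add(SSZ, mul(Z, SSSZ))), mul(add(Z, Z), mul(SZ, SSSZ))), Z)))))))
  step 35: S(S(S(S(S(S(add(S(add(add(SSZ, mul(Z, SSSZ)), mul(add(Z, Z), mul(SZ, SSSZ)))), Z)))))))
  step 36: S(S(S(S(S(S(S(add(add(add(SSZ, mul(Z, SSSZ)), mul(add(Z, Z), mul(SZ, SSSZ))), Z))))))))
  step 37: S(S(S(S(S(S(S(add(add(S(add(SZ, mul(Z, SSSZ))), mul(add(Z, Z), mul(SZ, SSSZ))), Z))))))))
  step 38: S(S(S(S(S(S(S(add(S(add(add(SZ, mul(Z, SSSZ)), mul(add(Z, Z), mul(SZ, SSSZ)))), Z))))))))
  step 39: S(S(S(S(S(S(S(S(add(add(add(SZ, mul(Z, SSSZ)), mul(add(Z, Z), mul(SZ, SSSZ))), Z)))))))))
  step 40: S(S(S(S(S(S(S(S(add(add(S(add(Z, mul(Z, SSSZ))), mul(add(Z, Z), mul(SZ, SSSZ))), Z)))))))))
  step 41: S(S(S(S(S(S(S(S(add(S(add(add(Z, mul(Z, SSSZ)), mul(add(Z, Z), mul(SZ, SSSZ)))), Z)))))))))
  step 42: S(S(S(S(S(S(S(S(S(add(add(add(Z, mul(Z, SSSZ)), mul(add(Z, Z), mul(SZ, SSSZ))), Z))))))))))
  step 43: S(S(S(S(S(S(S(S(S(add(add(mul(Z, SSSZ), mul(add(Z, Z), mul(SZ, SSSZ))), Z))))))))))
  step 44: S(S(S(S(S(S(S(S(S(add(add(Z, mul(add(Z, Z), mul(SZ, SSSZ))), Z))))))))))
  step 45: S(S(S(S(S(S(S(S(S(add(mul(add(Z, Z), mul(SZ, SSSZ)), Z))))))))))
  step 46: S(S(S(S(S(S(S(S(S(add(mul(Z, mul(SZ, SSSZ)), Z))))))))))
  step 47: S(S(S(S(S(S(S(S(S(add(Z, Z))))))))))
  step 48: S^9(Z)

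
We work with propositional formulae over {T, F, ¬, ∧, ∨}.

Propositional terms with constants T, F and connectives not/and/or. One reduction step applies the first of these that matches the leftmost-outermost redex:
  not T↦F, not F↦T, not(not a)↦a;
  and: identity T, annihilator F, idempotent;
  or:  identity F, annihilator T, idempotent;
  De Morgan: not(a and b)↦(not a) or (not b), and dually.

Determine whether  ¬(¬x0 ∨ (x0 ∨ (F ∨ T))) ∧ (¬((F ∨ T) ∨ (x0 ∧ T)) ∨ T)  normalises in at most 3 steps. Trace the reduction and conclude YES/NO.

Answer: NO — after 3 steps the term is (x0 ∧ (¬x0 ∧ ¬(F ∨ T))) ∧ (¬((F ∨ T) ∨ (x0 ∧ T)) ∨ T), not yet normal

Derivation:
  start: ¬(¬x0 ∨ (x0 ∨ (F ∨ T))) ∧ (¬((F ∨ T) ∨ (x0 ∧ T)) ∨ T)
  →1  (¬¬x0 ∧ ¬(x0 ∨ (F ∨ T))) ∧ (¬((F ∨ T) ∨ (x0 ∧ T)) ∨ T)
  →2  (x0 ∧ ¬(x0 ∨ (F ∨ T))) ∧ (¬((F ∨ T) ∨ (x0 ∧ T)) ∨ T)
  →3  (x0 ∧ (¬x0 ∧ ¬(F ∨ T))) ∧ (¬((F ∨ T) ∨ (x0 ∧ T)) ∨ T)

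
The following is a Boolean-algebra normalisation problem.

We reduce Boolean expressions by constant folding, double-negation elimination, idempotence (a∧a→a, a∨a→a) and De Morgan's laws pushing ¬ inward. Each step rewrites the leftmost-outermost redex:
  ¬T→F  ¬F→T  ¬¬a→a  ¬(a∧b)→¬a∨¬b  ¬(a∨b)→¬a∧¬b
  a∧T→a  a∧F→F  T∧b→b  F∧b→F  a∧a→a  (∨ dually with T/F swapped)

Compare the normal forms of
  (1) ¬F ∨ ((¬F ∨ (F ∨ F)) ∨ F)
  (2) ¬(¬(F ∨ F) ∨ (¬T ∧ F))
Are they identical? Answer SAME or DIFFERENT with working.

Term A:
  start: ¬F ∨ ((¬F ∨ (F ∨ F)) ∨ F)
  →1  T ∨ ((¬F ∨ (F ∨ F)) ∨ F)
  →2  T

Term B:
  start: ¬(¬(F ∨ F) ∨ (¬T ∧ F))
  →1  ¬¬(F ∨ F) ∧ ¬(¬T ∧ F)
  →2  (F ∨ F) ∧ ¬(¬T ∧ F)
  →3  F ∧ ¬(¬T ∧ F)
  →4  F

Answer: DIFFERENT — A ⇓ T, B ⇓ F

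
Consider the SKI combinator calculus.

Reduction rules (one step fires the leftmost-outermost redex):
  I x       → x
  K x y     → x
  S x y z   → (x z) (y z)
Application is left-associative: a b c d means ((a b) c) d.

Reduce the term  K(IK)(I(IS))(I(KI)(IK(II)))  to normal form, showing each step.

  start: K(IK)(I(IS))(I(KI)(IK(II)))
  →1  IK(I(KI)(IK(II)))
  →2  K(I(KI)(IK(II)))
  →3  K(KI(IK(II)))
  →4  KI

Answer: normal form = KI  (in 4 steps)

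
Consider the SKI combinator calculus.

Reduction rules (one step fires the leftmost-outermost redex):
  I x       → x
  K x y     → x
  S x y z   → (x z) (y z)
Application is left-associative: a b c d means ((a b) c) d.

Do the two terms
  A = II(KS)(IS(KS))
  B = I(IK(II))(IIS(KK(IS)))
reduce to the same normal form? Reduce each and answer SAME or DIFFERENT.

Answer: DIFFERENT — A ⇓ S, B ⇓ I

Reduction:
Term A:
  start: II(KS)(IS(KS))
  step 1: I(KS)(IS(KS))
  step 2: KS(IS(KS))
  step 3: S

Term B:
  start: I(IK(II))(IIS(KK(IS)))
  step 1: IK(II)(IIS(KK(IS)))
  step 2: K(II)(IIS(KK(IS)))
  step 3: II
  step 4: I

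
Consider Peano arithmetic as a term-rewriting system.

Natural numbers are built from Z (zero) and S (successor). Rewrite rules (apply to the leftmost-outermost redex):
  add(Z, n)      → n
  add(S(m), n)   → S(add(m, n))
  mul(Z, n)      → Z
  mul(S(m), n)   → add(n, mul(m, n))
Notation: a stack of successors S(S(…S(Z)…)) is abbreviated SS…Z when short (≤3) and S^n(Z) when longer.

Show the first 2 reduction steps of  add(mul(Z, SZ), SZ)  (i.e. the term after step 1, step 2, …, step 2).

  start: add(mul(Z, SZ), SZ)
  step 1: add(Z, SZ)
  step 2: SZ

Answer: after 2 steps: SZ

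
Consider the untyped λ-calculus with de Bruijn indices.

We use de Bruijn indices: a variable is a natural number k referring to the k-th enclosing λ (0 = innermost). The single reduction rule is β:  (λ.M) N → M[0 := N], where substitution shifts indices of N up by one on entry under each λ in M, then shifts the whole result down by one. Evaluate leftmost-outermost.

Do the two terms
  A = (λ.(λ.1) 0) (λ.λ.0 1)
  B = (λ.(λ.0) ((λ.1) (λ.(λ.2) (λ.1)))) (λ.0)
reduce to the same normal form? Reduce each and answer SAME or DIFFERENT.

Term A:
  start: (λ.(λ.1) 0) (λ.λ.0 1)
  [1] (λ.λ.λ.0 1) (λ.λ.0 1)
  [2] λ.λ.0 1

Term B:
  start: (λ.(λ.0) ((λ.1) (λ.(λ.2) (λ.1)))) (λ.0)
  [1] (λ.0) ((λ.λ.0) (λ.(λ.λ.0) (λ.1)))
  [2] (λ.λ.0) (λ.(λ.λ.0) (λ.1))
  [3] λ.0

Answer: DIFFERENT — A ⇓ λ.λ.0 1, B ⇓ λ.0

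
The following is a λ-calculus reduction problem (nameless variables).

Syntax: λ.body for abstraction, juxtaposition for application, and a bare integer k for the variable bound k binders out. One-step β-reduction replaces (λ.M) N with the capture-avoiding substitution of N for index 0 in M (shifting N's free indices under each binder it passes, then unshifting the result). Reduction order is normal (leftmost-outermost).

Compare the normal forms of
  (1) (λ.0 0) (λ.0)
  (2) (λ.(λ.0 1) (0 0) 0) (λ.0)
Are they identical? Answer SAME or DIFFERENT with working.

Answer: SAME — A ⇓ λ.0, B ⇓ λ.0

Working:
Term A:
  start: (λ.0 0) (λ.0)
  step 1: (λ.0) (λ.0)
  step 2: λ.0

Term B:
  start: (λ.(λ.0 1) (0 0) 0) (λ.0)
  step 1: (λ.0 (λ.0)) ((λ.0) (λ.0)) (λ.0)
  step 2: (λ.0) (λ.0) (λ.0) (λ.0)
  step 3: (λ.0) (λ.0) (λ.0)
  step 4: (λ.0) (λ.0)
  step 5: λ.0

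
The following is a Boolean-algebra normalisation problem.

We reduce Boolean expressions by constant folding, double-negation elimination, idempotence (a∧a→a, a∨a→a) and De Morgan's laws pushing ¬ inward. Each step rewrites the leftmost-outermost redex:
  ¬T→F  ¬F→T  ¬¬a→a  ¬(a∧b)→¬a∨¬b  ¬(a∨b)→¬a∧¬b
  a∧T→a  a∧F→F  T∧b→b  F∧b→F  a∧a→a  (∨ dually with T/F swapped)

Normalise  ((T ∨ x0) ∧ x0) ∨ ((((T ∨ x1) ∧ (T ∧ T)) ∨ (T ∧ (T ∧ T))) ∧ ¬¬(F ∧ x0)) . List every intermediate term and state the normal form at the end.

Answer: normal form = x0  (in 10 steps)

Derivation:
  start: ((T ∨ x0) ∧ x0) ∨ ((((T ∨ x1) ∧ (T ∧ T)) ∨ (T ∧ (T ∧ T))) ∧ ¬¬(F ∧ x0))
  step 1: (T ∧ x0) ∨ ((((T ∨ x1) ∧ (T ∧ T)) ∨ (T ∧ (T ∧ T))) ∧ ¬¬(F ∧ x0))
  step 2: x0 ∨ ((((T ∨ x1) ∧ (T ∧ T)) ∨ (T ∧ (T ∧ T))) ∧ ¬¬(F ∧ x0))
  step 3: x0 ∨ (((T ∧ (T ∧ T)) ∨ (T ∧ (T ∧ T))) ∧ ¬¬(F ∧ x0))
  step 4: x0 ∨ ((T ∧ (T ∧ T)) ∧ ¬¬(F ∧ x0))
  step 5: x0 ∨ ((T ∧ T) ∧ ¬¬(F ∧ x0))
  step 6: x0 ∨ (T ∧ ¬¬(F ∧ x0))
  step 7: x0 ∨ ¬¬(F ∧ x0)
  step 8: x0 ∨ (F ∧ x0)
  step 9: x0 ∨ F
  step 10: x0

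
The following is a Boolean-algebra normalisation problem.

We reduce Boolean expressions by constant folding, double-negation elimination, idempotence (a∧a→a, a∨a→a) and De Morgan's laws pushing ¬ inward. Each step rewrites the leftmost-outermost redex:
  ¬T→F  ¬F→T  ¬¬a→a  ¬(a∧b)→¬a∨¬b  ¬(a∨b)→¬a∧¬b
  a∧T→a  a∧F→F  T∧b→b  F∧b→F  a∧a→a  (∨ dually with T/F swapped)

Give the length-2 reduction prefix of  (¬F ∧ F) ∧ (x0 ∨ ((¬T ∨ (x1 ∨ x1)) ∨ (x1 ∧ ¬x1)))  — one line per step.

Answer: after 2 steps: F

Working:
  start: (¬F ∧ F) ∧ (x0 ∨ ((¬T ∨ (x1 ∨ x1)) ∨ (x1 ∧ ¬x1)))
  [1] F ∧ (x0 ∨ ((¬T ∨ (x1 ∨ x1)) ∨ (x1 ∧ ¬x1)))
  [2] F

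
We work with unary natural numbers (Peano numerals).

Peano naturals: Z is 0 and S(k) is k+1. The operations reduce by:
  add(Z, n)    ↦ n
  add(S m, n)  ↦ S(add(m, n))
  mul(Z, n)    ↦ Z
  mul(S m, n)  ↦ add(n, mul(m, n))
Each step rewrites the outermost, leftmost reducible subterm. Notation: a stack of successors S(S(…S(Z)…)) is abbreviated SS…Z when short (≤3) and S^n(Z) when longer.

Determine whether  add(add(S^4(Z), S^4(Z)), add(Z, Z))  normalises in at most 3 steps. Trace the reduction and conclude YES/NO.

  start: add(add(S^4(Z), S^4(Z)), add(Z, Z))
  →1  add(S(add(SSSZ, S^4(Z))), add(Z, Z))
  →2  S(add(add(SSSZ, S^4(Z)), add(Z, Z)))
  →3  S(add(S(add(SSZ, S^4(Z))), add(Z, Z)))

Answer: NO — after 3 steps the term is S(add(S(add(SSZ, S^4(Z))), add(Z, Z))), not yet normal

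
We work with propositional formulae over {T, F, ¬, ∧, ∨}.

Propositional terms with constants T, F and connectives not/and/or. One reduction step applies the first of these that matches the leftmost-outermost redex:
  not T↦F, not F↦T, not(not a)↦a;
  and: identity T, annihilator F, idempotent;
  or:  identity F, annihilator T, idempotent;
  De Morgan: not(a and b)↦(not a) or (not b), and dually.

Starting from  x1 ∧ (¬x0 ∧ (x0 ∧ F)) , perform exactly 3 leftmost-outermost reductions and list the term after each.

  start: x1 ∧ (¬x0 ∧ (x0 ∧ F))
  step 1: x1 ∧ (¬x0 ∧ F)
  step 2: x1 ∧ F
  step 3: F

Answer: after 3 steps: F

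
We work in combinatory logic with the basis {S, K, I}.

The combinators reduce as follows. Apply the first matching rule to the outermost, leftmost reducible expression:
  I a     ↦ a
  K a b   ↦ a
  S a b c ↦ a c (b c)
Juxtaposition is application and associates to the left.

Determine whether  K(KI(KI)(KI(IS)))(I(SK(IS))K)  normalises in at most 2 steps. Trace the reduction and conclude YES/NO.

  start: K(KI(KI)(KI(IS)))(I(SK(IS))K)
  step 1: KI(KI)(KI(IS))
  step 2: I(KI(IS))

Answer: NO — after 2 steps the term is I(KI(IS)), not yet normal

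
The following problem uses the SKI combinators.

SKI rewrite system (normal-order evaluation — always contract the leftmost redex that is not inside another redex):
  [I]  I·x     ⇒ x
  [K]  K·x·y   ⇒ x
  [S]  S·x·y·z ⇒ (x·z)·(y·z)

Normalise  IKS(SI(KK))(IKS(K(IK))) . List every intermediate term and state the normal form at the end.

  start: IKS(SI(KK))(IKS(K(IK)))
  →1  KS(SI(KK))(IKS(K(IK)))
  →2  S(IKS(K(IK)))
  →3  S(KS(K(IK)))
  →4  SS

Answer: normal form = SS  (in 4 steps)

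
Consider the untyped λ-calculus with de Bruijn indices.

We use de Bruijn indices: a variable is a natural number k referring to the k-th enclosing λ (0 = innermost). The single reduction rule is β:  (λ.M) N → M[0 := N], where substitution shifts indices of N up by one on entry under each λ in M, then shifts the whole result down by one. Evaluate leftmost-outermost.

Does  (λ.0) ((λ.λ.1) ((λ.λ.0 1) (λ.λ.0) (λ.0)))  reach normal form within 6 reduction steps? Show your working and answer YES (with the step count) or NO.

  start: (λ.0) ((λ.λ.1) ((λ.λ.0 1) (λ.λ.0) (λ.0)))
  step 1: (λ.λ.1) ((λ.λ.0 1) (λ.λ.0) (λ.0))
  step 2: λ.(λ.λ.0 1) (λ.λ.0) (λ.0)
  step 3: λ.(λ.0 (λ.λ.0)) (λ.0)
  step 4: λ.(λ.0) (λ.λ.0)
  step 5: λ.λ.λ.0

Answer: YES — reaches normal form λ.λ.λ.0 in 5 ≤ 6 steps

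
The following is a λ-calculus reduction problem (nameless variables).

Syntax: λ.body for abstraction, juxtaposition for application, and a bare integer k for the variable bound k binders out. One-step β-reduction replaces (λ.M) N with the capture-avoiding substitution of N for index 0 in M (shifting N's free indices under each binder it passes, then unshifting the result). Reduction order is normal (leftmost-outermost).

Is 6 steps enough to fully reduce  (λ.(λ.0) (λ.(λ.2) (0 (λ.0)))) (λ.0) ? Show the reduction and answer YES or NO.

  start: (λ.(λ.0) (λ.(λ.2) (0 (λ.0)))) (λ.0)
  →1  (λ.0) (λ.(λ.λ.0) (0 (λ.0)))
  →2  λ.(λ.λ.0) (0 (λ.0))
  →3  λ.λ.0

Answer: YES — reaches normal form λ.λ.0 in 3 ≤ 6 steps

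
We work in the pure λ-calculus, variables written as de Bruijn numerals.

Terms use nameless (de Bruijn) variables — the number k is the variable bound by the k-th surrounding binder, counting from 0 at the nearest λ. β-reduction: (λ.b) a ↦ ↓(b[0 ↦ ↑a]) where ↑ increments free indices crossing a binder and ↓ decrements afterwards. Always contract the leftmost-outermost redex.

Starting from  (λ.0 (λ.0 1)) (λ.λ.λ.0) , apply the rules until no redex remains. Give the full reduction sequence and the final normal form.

Answer: normal form = λ.λ.0  (in 2 steps)

Derivation:
  start: (λ.0 (λ.0 1)) (λ.λ.λ.0)
  [1] (λ.λ.λ.0) (λ.0 (λ.λ.λ.0))
  [2] λ.λ.0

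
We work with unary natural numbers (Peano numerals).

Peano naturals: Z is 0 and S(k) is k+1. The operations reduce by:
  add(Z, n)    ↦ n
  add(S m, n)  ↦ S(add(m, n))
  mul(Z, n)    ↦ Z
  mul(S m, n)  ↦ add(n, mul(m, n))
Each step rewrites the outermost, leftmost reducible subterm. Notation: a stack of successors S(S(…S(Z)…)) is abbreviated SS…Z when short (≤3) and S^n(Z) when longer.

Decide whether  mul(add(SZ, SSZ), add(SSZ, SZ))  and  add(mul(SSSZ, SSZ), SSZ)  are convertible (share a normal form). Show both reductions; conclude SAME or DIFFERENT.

Answer: DIFFERENT — A ⇓ S^9(Z), B ⇓ S^8(Z)

Reduction:
Term A:
  start: mul(add(SZ, SSZ), add(SSZ, SZ))
  [1] mul(S(add(Z, SSZ)), add(SSZ, SZ))
  [2] add(add(SSZ, SZ), mul(add(Z, SSZ), add(SSZ, SZ)))
  [3] add(S(add(SZ, SZ)), mul(add(Z, SSZ), add(SSZ, SZ)))
  [4] S(add(add(SZ, SZ), mul(add(Z, SSZ), add(SSZ, SZ))))
  [5] S(add(S(add(Z, SZ)), mul(add(Z, SSZ), add(SSZ, SZ))))
  [6] S(S(add(add(Z, SZ), mul(add(Z, SSZ), add(SSZ, SZ)))))
  [7] S(S(add(SZ, mul(add(Z, SSZ), add(SSZ, SZ)))))
  [8] S(S(S(add(Z, mul(add(Z, SSZ), add(SSZ, SZ))))))
  [9] S(S(S(mul(add(Z, SSZ), add(SSZ, SZ)))))
  [10] S(S(S(mul(SSZ, add(SSZ, SZ)))))
  [11] S(S(S(add(add(SSZ, SZ), mul(SZ, add(SSZ, SZ))))))
  [12] S(S(S(add(S(add(SZ, SZ)), mul(SZ, add(SSZ, SZ))))))
  [13] S(S(S(S(add(add(SZ, SZ), mul(SZ, add(SSZ, SZ)))))))
  [14] S(S(S(S(add(S(add(Z, SZ)), mul(SZ, add(SSZ, SZ)))))))
  [15] S(S(S(S(S(add(add(Z, SZ), mul(SZ, add(SSZ, SZ))))))))
  [16] S(S(S(S(S(add(SZ, mul(SZ, add(SSZ, SZ))))))))
  [17] S(S(S(S(S(S(add(Z, mul(SZ, add(SSZ, SZ)))))))))
  [18] S(S(S(S(S(S(mul(SZ, add(SSZ, SZ))))))))
  [19] S(S(S(S(S(S(add(add(SSZ, SZ), mul(Z, add(SSZ, SZ)))))))))
  [20] S(S(S(S(S(S(add(S(add(SZ, SZ)), mul(Z, add(SSZ, SZ)))))))))
  [21] S(S(S(S(S(S(S(add(add(SZ, SZ), mul(Z, add(SSZ, SZ))))))))))
  [22] S(S(S(S(S(S(S(add(S(add(Z, SZ)), mul(Z, add(SSZ, SZ))))))))))
  [23] S(S(S(S(S(S(S(S(add(add(Z, SZ), mul(Z, add(SSZ, SZ)))))))))))
  [24] S(S(S(S(S(S(S(S(add(SZ, mul(Z, add(SSZ, SZ)))))))))))
  [25] S(S(S(S(S(S(S(S(S(add(Z, mul(Z, add(SSZ, SZ))))))))))))
  [26] S(S(S(S(S(S(S(S(S(mul(Z, add(SSZ, SZ)))))))))))
  [27] S^9(Z)

Term B:
  start: add(mul(SSSZ, SSZ), SSZ)
  [1] add(add(SSZ, mul(SSZ, SSZ)), SSZ)
  [2] add(S(add(SZ, mul(SSZ, SSZ))), SSZ)
  [3] S(add(add(SZ, mul(SSZ, SSZ)), SSZ))
  [4] S(add(S(add(Z, mul(SSZ, SSZ))), SSZ))
  [5] S(S(add(add(Z, mul(SSZ, SSZ)), SSZ)))
  [6] S(S(add(mul(SSZ, SSZ), SSZ)))
  [7] S(S(add(add(SSZ, mul(SZ, SSZ)), SSZ)))
  [8] S(S(add(S(add(SZ, mul(SZ, SSZ))), SSZ)))
  [9] S(S(S(add(add(SZ, mul(SZ, SSZ)), SSZ))))
  [10] S(S(S(add(S(add(Z, mul(SZ, SSZ))), SSZ))))
  [11] S(S(S(S(add(add(Z, mul(SZ, SSZ)), SSZ)))))
  [12] S(S(S(S(add(mul(SZ, SSZ), SSZ)))))
  [13] S(S(S(S(add(add(SSZ, mul(Z, SSZ)), SSZ)))))
  [14] S(S(S(S(add(S(add(SZ, mul(Z, SSZ))), SSZ)))))
  [15] S(S(S(S(S(add(add(SZ, mul(Z, SSZ)), SSZ))))))
  [16] S(S(S(S(S(add(S(add(Z, mul(Z, SSZ))), SSZ))))))
  [17] S(S(S(S(S(S(add(add(Z, mul(Z, SSZ)), SSZ)))))))
  [18] S(S(S(S(S(S(add(mul(Z, SSZ), SSZ)))))))
  [19] S(S(S(S(S(S(add(Z, SSZ)))))))
  [20] S^8(Z)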